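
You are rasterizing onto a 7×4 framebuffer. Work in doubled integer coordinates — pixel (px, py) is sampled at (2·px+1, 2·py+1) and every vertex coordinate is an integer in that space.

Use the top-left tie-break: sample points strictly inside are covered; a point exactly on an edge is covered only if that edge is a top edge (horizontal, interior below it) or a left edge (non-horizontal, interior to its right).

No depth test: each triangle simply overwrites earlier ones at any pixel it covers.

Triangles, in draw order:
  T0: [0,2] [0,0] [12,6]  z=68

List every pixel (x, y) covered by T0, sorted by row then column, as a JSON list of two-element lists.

T0:
  2·area = 24
  edge (0, 2)→(0, 0): d=(0,-2) top-left  bias=+0
  edge (0, 0)→(12, 6): d=(12,6) right/bottom  bias=-1
  edge (12, 6)→(0, 2): d=(-12,-4) top-left  bias=+0
    (0,0)@(1, 1): e=[2,6,16] → █
    (1,0)@(3, 1): e=[6,-6,24] → ·
    (0,1)@(1, 3): e=[2,30,-8] → ·
    (1,1)@(3, 3): e=[6,18,0] → █  [on edge]
    (2,1)@(5, 3): e=[10,6,8] → █
    (3,1)@(7, 3): e=[14,-6,16] → ·
    (1,2)@(3, 5): e=[6,42,-24] → ·
    (2,2)@(5, 5): e=[10,30,-16] → ·
    (4,2)@(9, 5): e=[18,6,0] → █  [on edge]
    (5,2)@(11, 5): e=[22,-6,8] → ·
    (4,3)@(9, 7): e=[18,30,-24] → ·
  covered (4 px):
    █ · · · · · ·
    · █ █ · · · ·
    · · · · █ · ·
    · · · · · · ·

Answer: [[0,0],[1,1],[2,1],[4,2]]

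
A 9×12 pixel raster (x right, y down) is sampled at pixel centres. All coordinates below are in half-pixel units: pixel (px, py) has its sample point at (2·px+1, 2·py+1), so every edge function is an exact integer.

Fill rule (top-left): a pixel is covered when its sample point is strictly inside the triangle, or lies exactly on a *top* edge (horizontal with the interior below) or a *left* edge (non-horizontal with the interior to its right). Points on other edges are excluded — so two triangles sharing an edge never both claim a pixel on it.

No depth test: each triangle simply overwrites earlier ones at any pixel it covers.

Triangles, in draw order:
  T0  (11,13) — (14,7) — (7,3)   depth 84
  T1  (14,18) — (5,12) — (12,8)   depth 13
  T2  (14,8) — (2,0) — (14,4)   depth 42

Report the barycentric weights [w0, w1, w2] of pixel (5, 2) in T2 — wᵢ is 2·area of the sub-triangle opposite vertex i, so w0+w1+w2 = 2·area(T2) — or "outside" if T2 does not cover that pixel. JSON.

T0:
  2·area = 54  (B↔C swapped to make it positive)
  edge (11, 13)→(7, 3): d=(-4,-10) top-left  bias=+0
  edge (7, 3)→(14, 7): d=(7,4) right/bottom  bias=-1
  edge (14, 7)→(11, 13): d=(-3,6) right/bottom  bias=-1
    (8,0)@(17, 1): e=[108,-54,0] → ·  [on edge]
    (3,1)@(7, 3): e=[0,0,54] → ·  [on edge]
    (4,2)@(9, 5): e=[12,6,36] → #
    (5,2)@(11, 5): e=[32,-2,24] → ·
    (7,2)@(15, 5): e=[72,-18,0] → ·  [on edge]
    (4,3)@(9, 7): e=[4,20,30] → #
    (5,3)@(11, 7): e=[24,12,18] → #
    (6,3)@(13, 7): e=[44,4,6] → #
    (7,3)@(15, 7): e=[64,-4,-6] → ·
    (4,4)@(9, 9): e=[-4,34,24] → ·
    (5,4)@(11, 9): e=[16,26,12] → #
    (6,4)@(13, 9): e=[36,18,0] → ·  [on edge]
    (5,6)@(11, 13): e=[0,54,0] → ·  [on edge]
    (4,8)@(9, 17): e=[-36,90,0] → ·  [on edge]
    (3,10)@(7, 21): e=[-72,126,0] → ·  [on edge]
    (7,11)@(15, 23): e=[0,108,-54] → ·  [on edge]
  covered (6 px):
    · · · · · · · · ·
    · · · · · · · · ·
    · · · · # · · · ·
    · · · · # # # · ·
    · · · · · # · · ·
    · · · · · # · · ·
    · · · · · · · · ·
    · · · · · · · · ·
    · · · · · · · · ·
    · · · · · · · · ·
    · · · · · · · · ·
    · · · · · · · · ·
T1:
  2·area = 78
  edge (14, 18)→(5, 12): d=(-9,-6) top-left  bias=+0
  edge (5, 12)→(12, 8): d=(7,-4) top-left  bias=+0
  edge (12, 8)→(14, 18): d=(2,10) right/bottom  bias=-1
    (5,1)@(11, 3): e=[117,-39,0] → ·  [on edge]
    (5,4)@(11, 9): e=[63,3,12] → #
    (6,4)@(13, 9): e=[75,11,-8] → ·
    (3,5)@(7, 11): e=[21,1,56] → #
    (4,5)@(9, 11): e=[33,9,36] → #
    (6,5)@(13, 11): e=[57,25,-4] → ·
    (3,6)@(7, 13): e=[3,15,60] → #
    (6,6)@(13, 13): e=[39,39,0] → ·  [on edge]
    (3,7)@(7, 15): e=[-15,29,64] → ·
    (4,7)@(9, 15): e=[-3,37,44] → ·
    (5,7)@(11, 15): e=[9,45,24] → #
    (6,7)@(13, 15): e=[21,53,4] → #
    (7,11)@(15, 23): e=[-39,117,0] → ·  [on edge]
  covered (10 px):
    · · · · · · · · ·
    · · · · · · · · ·
    · · · · · · · · ·
    · · · · · · · · ·
    · · · · · # · · ·
    · · · # # # · · ·
    · · · # # # · · ·
    · · · · · # # · ·
    · · · · · · # · ·
    · · · · · · · · ·
    · · · · · · · · ·
    · · · · · · · · ·
T2:
  2·area = 48
  edge (14, 8)→(2, 0): d=(-12,-8) top-left  bias=+0
  edge (2, 0)→(14, 4): d=(12,4) right/bottom  bias=-1
  edge (14, 4)→(14, 8): d=(0,4) right/bottom  bias=-1
    (2,0)@(5, 1): e=[12,0,36] → ·  [on edge]
    (3,1)@(7, 3): e=[4,16,28] → #
    (4,1)@(9, 3): e=[20,8,20] → #
    (5,1)@(11, 3): e=[36,0,12] → ·  [on edge]
    (3,2)@(7, 5): e=[-20,40,28] → ·
    (4,2)@(9, 5): e=[-4,32,20] → ·
    (5,2)@(11, 5): e=[12,24,12] → #
    (6,2)@(13, 5): e=[28,16,4] → #
    (7,2)@(15, 5): e=[44,8,-4] → ·
    (8,2)@(17, 5): e=[60,0,-12] → ·  [on edge]
    (5,3)@(11, 7): e=[-12,48,12] → ·
    (6,3)@(13, 7): e=[4,40,4] → #
  covered (5 px):
    · · · · · · · · ·
    · · · # # · · · ·
    · · · · · # # · ·
    · · · · · · # · ·
    · · · · · · · · ·
    · · · · · · · · ·
    · · · · · · · · ·
    · · · · · · · · ·
    · · · · · · · · ·
    · · · · · · · · ·
    · · · · · · · · ·
    · · · · · · · · ·

Result: [24,12,12]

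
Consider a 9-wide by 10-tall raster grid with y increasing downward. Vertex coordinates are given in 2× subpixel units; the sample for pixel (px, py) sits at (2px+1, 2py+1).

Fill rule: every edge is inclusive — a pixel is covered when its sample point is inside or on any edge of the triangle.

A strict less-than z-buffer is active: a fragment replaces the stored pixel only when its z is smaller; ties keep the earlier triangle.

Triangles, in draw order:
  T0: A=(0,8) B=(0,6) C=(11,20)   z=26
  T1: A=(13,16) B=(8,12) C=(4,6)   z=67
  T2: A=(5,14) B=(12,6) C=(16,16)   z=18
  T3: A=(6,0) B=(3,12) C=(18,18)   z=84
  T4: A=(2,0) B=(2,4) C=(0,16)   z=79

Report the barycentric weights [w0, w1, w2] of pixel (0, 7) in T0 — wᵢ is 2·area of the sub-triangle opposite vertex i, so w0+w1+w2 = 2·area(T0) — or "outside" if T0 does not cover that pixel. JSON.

T0:
  2·area = 22
  edge (0, 8)→(0, 6): d=(0,-2) inclusive
  edge (0, 6)→(11, 20): d=(11,14) inclusive
  edge (11, 20)→(0, 8): d=(-11,-12) inclusive
    (0,4)@(1, 9): e=[2,19,1] → #
    (1,4)@(3, 9): e=[6,-9,25] → ·
    (0,5)@(1, 11): e=[2,41,-21] → ·
    (1,5)@(3, 11): e=[6,13,3] → #
    (2,5)@(5, 11): e=[10,-15,27] → ·
    (1,6)@(3, 13): e=[6,35,-19] → ·
    (2,6)@(5, 13): e=[10,7,5] → #
    (3,6)@(7, 13): e=[14,-21,29] → ·
    (2,7)@(5, 15): e=[10,29,-17] → ·
    (3,7)@(7, 15): e=[14,1,7] → #
    (4,7)@(9, 15): e=[18,-27,31] → ·
    (3,8)@(7, 17): e=[14,23,-15] → ·
  covered (4 px):
    · · · · · · · · ·
    · · · · · · · · ·
    · · · · · · · · ·
    · · · · · · · · ·
    # · · · · · · · ·
    · # · · · · · · ·
    · · # · · · · · ·
    · · · # · · · · ·
    · · · · · · · · ·
    · · · · · · · · ·
T1:
  2·area = 14
  edge (13, 16)→(8, 12): d=(-5,-4) inclusive
  edge (8, 12)→(4, 6): d=(-4,-6) inclusive
  edge (4, 6)→(13, 16): d=(9,10) inclusive
  covered (0 px):
    · · · · · · · · ·
    · · · · · · · · ·
    · · · · · · · · ·
    · · · · · · · · ·
    · · · · · · · · ·
    · · · · · · · · ·
    · · · · · · · · ·
    · · · · · · · · ·
    · · · · · · · · ·
    · · · · · · · · ·
T2:
  2·area = 102
  edge (5, 14)→(12, 6): d=(7,-8) inclusive
  edge (12, 6)→(16, 16): d=(4,10) inclusive
  edge (16, 16)→(5, 14): d=(-11,-2) inclusive
    (5,4)@(11, 9): e=[13,22,67] → #
    (6,4)@(13, 9): e=[29,2,71] → #
    (7,4)@(15, 9): e=[45,-18,75] → ·
    (4,5)@(9, 11): e=[11,50,41] → #
    (7,5)@(15, 11): e=[59,-10,53] → ·
    (3,6)@(7, 13): e=[9,78,15] → #
    (7,6)@(15, 13): e=[73,-2,31] → ·
    (3,7)@(7, 15): e=[23,86,-7] → ·
    (4,7)@(9, 15): e=[39,66,-3] → ·
    (5,7)@(11, 15): e=[55,46,1] → #
    (7,7)@(15, 15): e=[87,6,9] → #
    (8,7)@(17, 15): e=[103,-14,13] → ·
  covered (12 px):
    · · · · · · · · ·
    · · · · · · · · ·
    · · · · · · · · ·
    · · · · · · · · ·
    · · · · · # # · ·
    · · · · # # # · ·
    · · · # # # # · ·
    · · · · · # # # ·
    · · · · · · · · ·
    · · · · · · · · ·
T3:
  2·area = 198  (B↔C swapped to make it positive)
  edge (6, 0)→(18, 18): d=(12,18) inclusive
  edge (18, 18)→(3, 12): d=(-15,-6) inclusive
  edge (3, 12)→(6, 0): d=(3,-12) inclusive
    (3,1)@(7, 3): e=[18,159,21] → #
    (4,1)@(9, 3): e=[-18,171,45] → ·
    (2,2)@(5, 5): e=[78,117,3] → #
    (4,2)@(9, 5): e=[6,141,51] → #
    (5,2)@(11, 5): e=[-30,153,75] → ·
    (2,3)@(5, 7): e=[102,87,9] → #
    (5,3)@(11, 7): e=[-6,123,81] → ·
    (2,4)@(5, 9): e=[126,57,15] → #
    (5,4)@(11, 9): e=[18,93,87] → #
    (6,4)@(13, 9): e=[-18,105,111] → ·
    (2,5)@(5, 11): e=[150,27,21] → #
    (6,5)@(13, 11): e=[6,75,117] → #
  covered (24 px):
    · · · · · · · · ·
    · · · # · · · · ·
    · · # # # · · · ·
    · · # # # · · · ·
    · · # # # # · · ·
    · · # # # # # · ·
    · · · # # # # · ·
    · · · · · # # # ·
    · · · · · · · · #
    · · · · · · · · ·
T4:
  2·area = 8
  edge (2, 0)→(2, 4): d=(0,4) inclusive
  edge (2, 4)→(0, 16): d=(-2,12) inclusive
  edge (0, 16)→(2, 0): d=(2,-16) inclusive
    (0,4)@(1, 9): e=[4,2,2] → #
    (1,4)@(3, 9): e=[-4,-22,34] → ·
    (0,5)@(1, 11): e=[4,-2,6] → ·
  covered (1 px):
    · · · · · · · · ·
    · · · · · · · · ·
    · · · · · · · · ·
    · · · · · · · · ·
    # · · · · · · · ·
    · · · · · · · · ·
    · · · · · · · · ·
    · · · · · · · · ·
    · · · · · · · · ·
    · · · · · · · · ·

Result: "outside"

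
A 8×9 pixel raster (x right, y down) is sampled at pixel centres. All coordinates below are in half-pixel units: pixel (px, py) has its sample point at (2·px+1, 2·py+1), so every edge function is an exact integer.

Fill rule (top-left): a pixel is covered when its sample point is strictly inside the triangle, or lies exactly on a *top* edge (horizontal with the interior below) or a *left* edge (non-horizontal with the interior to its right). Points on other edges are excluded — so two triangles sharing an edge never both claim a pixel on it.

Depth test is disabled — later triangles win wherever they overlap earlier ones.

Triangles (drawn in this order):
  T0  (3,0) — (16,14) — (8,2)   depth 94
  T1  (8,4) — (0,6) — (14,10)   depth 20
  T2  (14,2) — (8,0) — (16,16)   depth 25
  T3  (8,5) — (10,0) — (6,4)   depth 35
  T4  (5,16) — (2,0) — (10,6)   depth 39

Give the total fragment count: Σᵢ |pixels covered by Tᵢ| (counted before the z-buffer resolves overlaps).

T0:
  2·area = 44  (B↔C swapped to make it positive)
  edge (3, 0)→(8, 2): d=(5,2) right/bottom  bias=-1
  edge (8, 2)→(16, 14): d=(8,12) right/bottom  bias=-1
  edge (16, 14)→(3, 0): d=(-13,-14) top-left  bias=+0
    (2,0)@(5, 1): e=[1,28,15] → #
    (3,0)@(7, 1): e=[-3,4,43] → ·
    (2,1)@(5, 3): e=[11,44,-11] → ·
    (3,1)@(7, 3): e=[7,20,17] → #
    (4,1)@(9, 3): e=[3,-4,45] → ·
    (3,2)@(7, 5): e=[17,36,-9] → ·
    (4,2)@(9, 5): e=[13,12,19] → #
    (5,2)@(11, 5): e=[9,-12,47] → ·
    (4,3)@(9, 7): e=[23,28,-7] → ·
    (5,3)@(11, 7): e=[19,4,21] → #
    (6,3)@(13, 7): e=[15,-20,49] → ·
    (5,4)@(11, 9): e=[29,20,-5] → ·
  covered (4 px):
    · · # · · · · ·
    · · · # · · · ·
    · · · · # · · ·
    · · · · · # · ·
    · · · · · · · ·
    · · · · · · · ·
    · · · · · · · ·
    · · · · · · · ·
    · · · · · · · ·
T1:
  2·area = 60  (B↔C swapped to make it positive)
  edge (8, 4)→(14, 10): d=(6,6) right/bottom  bias=-1
  edge (14, 10)→(0, 6): d=(-14,-4) top-left  bias=+0
  edge (0, 6)→(8, 4): d=(8,-2) top-left  bias=+0
    (2,0)@(5, 1): e=[0,90,-30] → ·  [on edge]
    (3,1)@(7, 3): e=[0,70,-10] → ·  [on edge]
    (2,2)@(5, 5): e=[24,34,2] → #
    (3,2)@(7, 5): e=[12,42,6] → #
    (4,2)@(9, 5): e=[0,50,10] → ·  [on edge]
    (2,3)@(5, 7): e=[36,6,18] → #
    (4,3)@(9, 7): e=[12,22,26] → #
    (5,3)@(11, 7): e=[0,30,30] → ·  [on edge]
    (2,4)@(5, 9): e=[48,-22,34] → ·
    (3,4)@(7, 9): e=[36,-14,38] → ·
    (4,4)@(9, 9): e=[24,-6,42] → ·
    (5,4)@(11, 9): e=[12,2,46] → #
    (6,4)@(13, 9): e=[0,10,50] → ·  [on edge]
    (7,5)@(15, 11): e=[0,-10,70] → ·  [on edge]
  covered (6 px):
    · · · · · · · ·
    · · · · · · · ·
    · · # # · · · ·
    · · # # # · · ·
    · · · · · # · ·
    · · · · · · · ·
    · · · · · · · ·
    · · · · · · · ·
    · · · · · · · ·
T2:
  2·area = 80  (B↔C swapped to make it positive)
  edge (14, 2)→(16, 16): d=(2,14) right/bottom  bias=-1
  edge (16, 16)→(8, 0): d=(-8,-16) top-left  bias=+0
  edge (8, 0)→(14, 2): d=(6,2) right/bottom  bias=-1
    (4,0)@(9, 1): e=[68,8,4] → #
    (5,0)@(11, 1): e=[40,40,0] → ·  [on edge]
    (4,1)@(9, 3): e=[72,-8,16] → ·
    (5,1)@(11, 3): e=[44,24,12] → #
    (6,1)@(13, 3): e=[16,56,8] → #
    (7,1)@(15, 3): e=[-12,88,4] → ·
    (5,2)@(11, 5): e=[48,8,24] → #
    (7,2)@(15, 5): e=[-8,72,16] → ·
    (5,3)@(11, 7): e=[52,-8,36] → ·
    (6,3)@(13, 7): e=[24,24,32] → #
    (7,3)@(15, 7): e=[-4,56,28] → ·
    (6,4)@(13, 9): e=[28,8,44] → #
    (7,4)@(15, 9): e=[0,40,40] → ·  [on edge]
  covered (9 px):
    · · · · # · · ·
    · · · · · # # ·
    · · · · · # # ·
    · · · · · · # ·
    · · · · · · # ·
    · · · · · · · #
    · · · · · · · #
    · · · · · · · ·
    · · · · · · · ·
T3:
  2·area = 12  (B↔C swapped to make it positive)
  edge (8, 5)→(6, 4): d=(-2,-1) top-left  bias=+0
  edge (6, 4)→(10, 0): d=(4,-4) top-left  bias=+0
  edge (10, 0)→(8, 5): d=(-2,5) right/bottom  bias=-1
    (4,0)@(9, 1): e=[9,0,3] → #  [on edge]
    (5,0)@(11, 1): e=[11,8,-7] → ·
    (3,1)@(7, 3): e=[3,0,9] → #  [on edge]
    (4,1)@(9, 3): e=[5,8,-1] → ·
    (2,2)@(5, 5): e=[-3,0,15] → ·  [on edge]
    (3,2)@(7, 5): e=[-1,8,5] → ·
    (1,3)@(3, 7): e=[-9,0,21] → ·  [on edge]
    (0,4)@(1, 9): e=[-15,0,27] → ·  [on edge]
  covered (2 px):
    · · · · # · · ·
    · · · # · · · ·
    · · · · · · · ·
    · · · · · · · ·
    · · · · · · · ·
    · · · · · · · ·
    · · · · · · · ·
    · · · · · · · ·
    · · · · · · · ·
T4:
  2·area = 110
  edge (5, 16)→(2, 0): d=(-3,-16) top-left  bias=+0
  edge (2, 0)→(10, 6): d=(8,6) right/bottom  bias=-1
  edge (10, 6)→(5, 16): d=(-5,10) right/bottom  bias=-1
    (1,0)@(3, 1): e=[13,2,95] → #
    (2,0)@(5, 1): e=[45,-10,75] → ·
    (1,1)@(3, 3): e=[7,18,85] → #
    (2,1)@(5, 3): e=[39,6,65] → #
    (3,1)@(7, 3): e=[71,-6,45] → ·
    (1,2)@(3, 5): e=[1,34,75] → #
    (3,2)@(7, 5): e=[65,10,35] → #
    (4,2)@(9, 5): e=[97,-2,15] → ·
    (1,3)@(3, 7): e=[-5,50,65] → ·
    (2,3)@(5, 7): e=[27,38,45] → #
    (4,3)@(9, 7): e=[91,14,5] → #
    (5,3)@(11, 7): e=[123,2,-15] → ·
  covered (15 px):
    · # · · · · · ·
    · # # · · · · ·
    · # # # · · · ·
    · · # # # · · ·
    · · # # · · · ·
    · · # # · · · ·
    · · # · · · · ·
    · · # · · · · ·
    · · · · · · · ·

Answer: 36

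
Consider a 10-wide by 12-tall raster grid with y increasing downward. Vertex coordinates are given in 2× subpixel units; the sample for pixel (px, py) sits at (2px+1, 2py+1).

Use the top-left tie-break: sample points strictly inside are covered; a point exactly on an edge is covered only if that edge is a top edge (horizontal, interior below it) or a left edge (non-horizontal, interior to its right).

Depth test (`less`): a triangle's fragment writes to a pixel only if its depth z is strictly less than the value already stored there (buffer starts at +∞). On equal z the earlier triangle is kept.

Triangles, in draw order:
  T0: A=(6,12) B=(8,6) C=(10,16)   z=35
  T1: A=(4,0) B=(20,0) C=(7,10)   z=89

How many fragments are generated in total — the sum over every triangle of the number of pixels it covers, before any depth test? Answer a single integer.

T0:
  2·area = 32
  edge (6, 12)→(8, 6): d=(2,-6) top-left  bias=+0
  edge (8, 6)→(10, 16): d=(2,10) right/bottom  bias=-1
  edge (10, 16)→(6, 12): d=(-4,-4) top-left  bias=+0
    (3,0)@(7, 1): e=[-16,0,48] → ·  [on edge]
    (4,1)@(9, 3): e=[0,-16,48] → ·  [on edge]
    (0,3)@(1, 7): e=[-40,72,0] → ·  [on edge]
    (1,4)@(3, 9): e=[-24,56,0] → ·  [on edge]
    (3,4)@(7, 9): e=[0,16,16] → █  [on edge]
    (4,4)@(9, 9): e=[12,-4,24] → ·
    (2,5)@(5, 11): e=[-8,40,0] → ·  [on edge]
    (3,5)@(7, 11): e=[4,20,8] → █
    (4,5)@(9, 11): e=[16,0,16] → ·  [on edge]
    (3,6)@(7, 13): e=[8,24,0] → █  [on edge]
    (4,6)@(9, 13): e=[20,4,8] → █
    (5,6)@(11, 13): e=[32,-16,16] → ·
    (2,7)@(5, 15): e=[0,48,-16] → ·  [on edge]
    (4,7)@(9, 15): e=[24,8,0] → █  [on edge]
    (5,8)@(11, 17): e=[40,-8,0] → ·  [on edge]
    (6,9)@(13, 19): e=[56,-24,0] → ·  [on edge]
    (1,10)@(3, 21): e=[0,80,-48] → ·  [on edge]
    (5,10)@(11, 21): e=[48,0,-16] → ·  [on edge]
    (7,10)@(15, 21): e=[72,-40,0] → ·  [on edge]
    (8,11)@(17, 23): e=[88,-56,0] → ·  [on edge]
  covered (5 px):
    · · · · · · · · · ·
    · · · · · · · · · ·
    · · · · · · · · · ·
    · · · · · · · · · ·
    · · · █ · · · · · ·
    · · · █ · · · · · ·
    · · · █ █ · · · · ·
    · · · · █ · · · · ·
    · · · · · · · · · ·
    · · · · · · · · · ·
    · · · · · · · · · ·
    · · · · · · · · · ·
T1:
  2·area = 160
  edge (4, 0)→(20, 0): d=(16,0) top-left  bias=+0
  edge (20, 0)→(7, 10): d=(-13,10) right/bottom  bias=-1
  edge (7, 10)→(4, 0): d=(-3,-10) top-left  bias=+0
    (2,0)@(5, 1): e=[16,137,7] → █
    (3,0)@(7, 1): e=[16,117,27] → █
    (4,0)@(9, 1): e=[16,97,47] → █
    (5,0)@(11, 1): e=[16,77,67] → █
    (6,0)@(13, 1): e=[16,57,87] → █
    (7,0)@(15, 1): e=[16,37,107] → █
    (8,0)@(17, 1): e=[16,17,127] → █
    (9,0)@(19, 1): e=[16,-3,147] → ·
    (2,1)@(5, 3): e=[48,111,1] → █
    (8,1)@(17, 3): e=[48,-9,121] → ·
    (2,2)@(5, 5): e=[80,85,-5] → ·
    (3,2)@(7, 5): e=[80,65,15] → █
  covered (20 px):
    · · █ █ █ █ █ █ █ ·
    · · █ █ █ █ █ █ · ·
    · · · █ █ █ █ · · ·
    · · · █ █ · · · · ·
    · · · █ · · · · · ·
    · · · · · · · · · ·
    · · · · · · · · · ·
    · · · · · · · · · ·
    · · · · · · · · · ·
    · · · · · · · · · ·
    · · · · · · · · · ·
    · · · · · · · · · ·

Answer: 25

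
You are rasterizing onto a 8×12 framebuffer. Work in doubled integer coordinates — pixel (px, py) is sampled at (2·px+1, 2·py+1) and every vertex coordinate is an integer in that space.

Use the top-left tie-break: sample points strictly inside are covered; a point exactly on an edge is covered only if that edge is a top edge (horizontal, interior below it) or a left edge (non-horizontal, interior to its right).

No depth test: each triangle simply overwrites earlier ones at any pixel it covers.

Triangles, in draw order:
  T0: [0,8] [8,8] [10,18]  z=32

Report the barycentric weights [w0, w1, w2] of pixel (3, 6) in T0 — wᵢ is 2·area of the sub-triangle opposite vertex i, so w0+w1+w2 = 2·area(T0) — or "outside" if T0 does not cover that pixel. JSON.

T0:
  2·area = 80
  edge (0, 8)→(8, 8): d=(8,0) top-left  bias=+0
  edge (8, 8)→(10, 18): d=(2,10) right/bottom  bias=-1
  edge (10, 18)→(0, 8): d=(-10,-10) top-left  bias=+0
    (3,1)@(7, 3): e=[-40,0,120] → ·  [on edge]
    (0,4)@(1, 9): e=[8,72,0] → █  [on edge]
    (1,4)@(3, 9): e=[8,52,20] → █
    (2,4)@(5, 9): e=[8,32,40] → █
    (3,4)@(7, 9): e=[8,12,60] → █
    (4,4)@(9, 9): e=[8,-8,80] → ·
    (0,5)@(1, 11): e=[24,76,-20] → ·
    (1,5)@(3, 11): e=[24,56,0] → █  [on edge]
    (4,5)@(9, 11): e=[24,-4,60] → ·
    (1,6)@(3, 13): e=[40,60,-20] → ·
    (2,6)@(5, 13): e=[40,40,0] → █  [on edge]
    (4,6)@(9, 13): e=[40,0,40] → ·  [on edge]
    (3,7)@(7, 15): e=[56,24,0] → █  [on edge]
    (4,8)@(9, 17): e=[72,8,0] → █  [on edge]
    (5,9)@(11, 19): e=[88,-8,0] → ·  [on edge]
    (6,10)@(13, 21): e=[104,-24,0] → ·  [on edge]
    (5,11)@(11, 23): e=[120,0,-40] → ·  [on edge]
    (7,11)@(15, 23): e=[120,-40,0] → ·  [on edge]
  covered (12 px):
    · · · · · · · ·
    · · · · · · · ·
    · · · · · · · ·
    · · · · · · · ·
    █ █ █ █ · · · ·
    · █ █ █ · · · ·
    · · █ █ · · · ·
    · · · █ █ · · ·
    · · · · █ · · ·
    · · · · · · · ·
    · · · · · · · ·
    · · · · · · · ·

Result: [20,20,40]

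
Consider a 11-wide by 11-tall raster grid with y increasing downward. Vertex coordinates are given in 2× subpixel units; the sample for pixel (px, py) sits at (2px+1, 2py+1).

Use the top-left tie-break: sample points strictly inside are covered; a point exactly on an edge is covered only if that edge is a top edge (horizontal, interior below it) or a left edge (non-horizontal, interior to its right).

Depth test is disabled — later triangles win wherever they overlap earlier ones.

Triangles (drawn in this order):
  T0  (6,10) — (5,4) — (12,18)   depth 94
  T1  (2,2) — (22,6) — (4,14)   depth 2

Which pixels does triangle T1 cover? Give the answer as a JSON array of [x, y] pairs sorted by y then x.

T0:
  2·area = 28
  edge (6, 10)→(5, 4): d=(-1,-6) top-left  bias=+0
  edge (5, 4)→(12, 18): d=(7,14) right/bottom  bias=-1
  edge (12, 18)→(6, 10): d=(-6,-8) top-left  bias=+0
    (3,4)@(7, 9): e=[7,7,14] → #
    (4,4)@(9, 9): e=[19,-21,30] → ·
    (3,5)@(7, 11): e=[5,21,2] → #
    (4,5)@(9, 11): e=[17,-7,18] → ·
    (3,6)@(7, 13): e=[3,35,-10] → ·
    (4,6)@(9, 13): e=[15,7,6] → #
    (5,6)@(11, 13): e=[27,-21,22] → ·
    (4,7)@(9, 15): e=[13,21,-6] → ·
  covered (3 px):
    · · · · · · · · · · ·
    · · · · · · · · · · ·
    · · · · · · · · · · ·
    · · · · · · · · · · ·
    · · · # · · · · · · ·
    · · · # · · · · · · ·
    · · · · # · · · · · ·
    · · · · · · · · · · ·
    · · · · · · · · · · ·
    · · · · · · · · · · ·
    · · · · · · · · · · ·
T1:
  2·area = 232
  edge (2, 2)→(22, 6): d=(20,4) right/bottom  bias=-1
  edge (22, 6)→(4, 14): d=(-18,8) right/bottom  bias=-1
  edge (4, 14)→(2, 2): d=(-2,-12) top-left  bias=+0
    (1,1)@(3, 3): e=[16,206,10] → #
    (2,1)@(5, 3): e=[8,190,34] → #
    (3,1)@(7, 3): e=[0,174,58] → ·  [on edge]
    (1,2)@(3, 5): e=[56,170,6] → #
    (3,2)@(7, 5): e=[40,138,54] → #
    (4,2)@(9, 5): e=[32,122,78] → #
    (5,2)@(11, 5): e=[24,106,102] → #
    (6,2)@(13, 5): e=[16,90,126] → #
    (7,2)@(15, 5): e=[8,74,150] → #
    (8,2)@(17, 5): e=[0,58,174] → ·  [on edge]
    (1,3)@(3, 7): e=[96,134,2] → #
    (8,3)@(17, 7): e=[40,22,170] → #
  covered (28 px):
    · · · · · · · · · · ·
    · # # · · · · · · · ·
    · # # # # # # # · · ·
    · # # # # # # # # # ·
    · · # # # # # # · · ·
    · · # # # · · · · · ·
    · · # · · · · · · · ·
    · · · · · · · · · · ·
    · · · · · · · · · · ·
    · · · · · · · · · · ·
    · · · · · · · · · · ·

Result: [[1,1],[2,1],[1,2],[2,2],[3,2],[4,2],[5,2],[6,2],[7,2],[1,3],[2,3],[3,3],[4,3],[5,3],[6,3],[7,3],[8,3],[9,3],[2,4],[3,4],[4,4],[5,4],[6,4],[7,4],[2,5],[3,5],[4,5],[2,6]]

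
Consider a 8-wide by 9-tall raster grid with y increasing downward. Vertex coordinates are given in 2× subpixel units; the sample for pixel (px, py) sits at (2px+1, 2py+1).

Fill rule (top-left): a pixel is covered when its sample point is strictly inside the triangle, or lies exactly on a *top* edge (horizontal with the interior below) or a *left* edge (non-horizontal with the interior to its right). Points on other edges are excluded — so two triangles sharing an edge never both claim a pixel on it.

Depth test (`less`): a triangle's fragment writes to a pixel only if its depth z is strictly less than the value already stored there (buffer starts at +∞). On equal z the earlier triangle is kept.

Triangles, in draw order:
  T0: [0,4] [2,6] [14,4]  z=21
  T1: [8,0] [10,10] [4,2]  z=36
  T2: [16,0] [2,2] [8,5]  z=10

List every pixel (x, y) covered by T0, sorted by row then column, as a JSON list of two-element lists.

T0:
  2·area = 28  (B↔C swapped to make it positive)
  edge (0, 4)→(14, 4): d=(14,0) top-left  bias=+0
  edge (14, 4)→(2, 6): d=(-12,2) right/bottom  bias=-1
  edge (2, 6)→(0, 4): d=(-2,-2) top-left  bias=+0
    (0,2)@(1, 5): e=[14,14,0] → X  [on edge]
    (1,2)@(3, 5): e=[14,10,4] → X
    (2,2)@(5, 5): e=[14,6,8] → X
    (3,2)@(7, 5): e=[14,2,12] → X
    (4,2)@(9, 5): e=[14,-2,16] → .
    (0,3)@(1, 7): e=[42,-10,-4] → .
    (1,3)@(3, 7): e=[42,-14,0] → .  [on edge]
    (2,3)@(5, 7): e=[42,-18,4] → .
    (3,3)@(7, 7): e=[42,-22,8] → .
    (2,4)@(5, 9): e=[70,-42,0] → .  [on edge]
    (3,5)@(7, 11): e=[98,-70,0] → .  [on edge]
    (4,6)@(9, 13): e=[126,-98,0] → .  [on edge]
    (5,7)@(11, 15): e=[154,-126,0] → .  [on edge]
    (6,8)@(13, 17): e=[182,-154,0] → .  [on edge]
  covered (4 px):
    . . . . . . . .
    . . . . . . . .
    X X X X . . . .
    . . . . . . . .
    . . . . . . . .
    . . . . . . . .
    . . . . . . . .
    . . . . . . . .
    . . . . . . . .
T1:
  2·area = 44
  edge (8, 0)→(10, 10): d=(2,10) right/bottom  bias=-1
  edge (10, 10)→(4, 2): d=(-6,-8) top-left  bias=+0
  edge (4, 2)→(8, 0): d=(4,-2) top-left  bias=+0
    (3,0)@(7, 1): e=[12,30,2] → X
    (4,0)@(9, 1): e=[-8,46,6] → .
    (2,1)@(5, 3): e=[36,2,6] → X
    (4,1)@(9, 3): e=[-4,34,14] → .
    (2,2)@(5, 5): e=[40,-10,14] → .
    (3,2)@(7, 5): e=[20,6,18] → X
    (4,2)@(9, 5): e=[0,22,22] → .  [on edge]
    (3,3)@(7, 7): e=[24,-6,26] → .
    (4,3)@(9, 7): e=[4,10,30] → X
    (5,3)@(11, 7): e=[-16,26,34] → .
    (4,4)@(9, 9): e=[8,-2,38] → .
    (5,7)@(11, 15): e=[0,-22,66] → .  [on edge]
  covered (5 px):
    . . . X . . . .
    . . X X . . . .
    . . . X . . . .
    . . . . X . . .
    . . . . . . . .
    . . . . . . . .
    . . . . . . . .
    . . . . . . . .
    . . . . . . . .
T2:
  2·area = 54  (B↔C swapped to make it positive)
  edge (16, 0)→(8, 5): d=(-8,5) right/bottom  bias=-1
  edge (8, 5)→(2, 2): d=(-6,-3) top-left  bias=+0
  edge (2, 2)→(16, 0): d=(14,-2) top-left  bias=+0
    (4,0)@(9, 1): e=[27,27,0] → X  [on edge]
    (5,0)@(11, 1): e=[17,33,4] → X
    (6,0)@(13, 1): e=[7,39,8] → X
    (7,0)@(15, 1): e=[-3,45,12] → .
    (2,1)@(5, 3): e=[31,3,20] → X
    (3,1)@(7, 3): e=[21,9,24] → X
    (6,1)@(13, 3): e=[-9,27,36] → .
    (2,2)@(5, 5): e=[15,-9,48] → .
    (3,2)@(7, 5): e=[5,-3,52] → .
    (4,2)@(9, 5): e=[-5,3,56] → .
    (5,2)@(11, 5): e=[-15,9,60] → .
  covered (7 px):
    . . . . X X X .
    . . X X X X . .
    . . . . . . . .
    . . . . . . . .
    . . . . . . . .
    . . . . . . . .
    . . . . . . . .
    . . . . . . . .
    . . . . . . . .

Final: [[0,2],[1,2],[2,2],[3,2]]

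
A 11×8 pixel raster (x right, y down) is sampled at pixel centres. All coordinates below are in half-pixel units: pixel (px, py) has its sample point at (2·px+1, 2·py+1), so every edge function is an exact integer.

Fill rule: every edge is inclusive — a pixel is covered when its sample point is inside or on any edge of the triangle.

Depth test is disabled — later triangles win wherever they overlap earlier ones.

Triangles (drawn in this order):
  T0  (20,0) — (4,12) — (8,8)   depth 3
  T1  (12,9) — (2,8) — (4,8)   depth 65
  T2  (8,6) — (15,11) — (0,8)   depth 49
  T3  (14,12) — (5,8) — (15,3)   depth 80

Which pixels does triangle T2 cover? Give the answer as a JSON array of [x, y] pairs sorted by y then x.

T0:
  2·area = 16
  edge (20, 0)→(4, 12): d=(-16,12) inclusive
  edge (4, 12)→(8, 8): d=(4,-4) inclusive
  edge (8, 8)→(20, 0): d=(12,-8) inclusive
    (7,0)@(15, 1): e=[44,0,-28] → ·  [on edge]
    (6,1)@(13, 3): e=[36,0,-20] → ·  [on edge]
    (5,2)@(11, 5): e=[28,0,-12] → ·  [on edge]
    (6,2)@(13, 5): e=[4,8,4] → #
    (7,2)@(15, 5): e=[-20,16,20] → ·
    (4,3)@(9, 7): e=[20,0,-4] → ·  [on edge]
    (6,3)@(13, 7): e=[-28,16,28] → ·
    (3,4)@(7, 9): e=[12,0,4] → #  [on edge]
    (4,4)@(9, 9): e=[-12,8,20] → ·
    (2,5)@(5, 11): e=[4,0,12] → #  [on edge]
    (3,5)@(7, 11): e=[-20,8,28] → ·
    (1,6)@(3, 13): e=[-4,0,20] → ·  [on edge]
    (0,7)@(1, 15): e=[-12,0,28] → ·  [on edge]
  covered (3 px):
    · · · · · · · · · · ·
    · · · · · · · · · · ·
    · · · · · · # · · · ·
    · · · · · · · · · · ·
    · · · # · · · · · · ·
    · · # · · · · · · · ·
    · · · · · · · · · · ·
    · · · · · · · · · · ·
T1:
  2·area = 2
  edge (12, 9)→(2, 8): d=(-10,-1) inclusive
  edge (2, 8)→(4, 8): d=(2,0) inclusive
  edge (4, 8)→(12, 9): d=(8,1) inclusive
  covered (0 px):
    · · · · · · · · · · ·
    · · · · · · · · · · ·
    · · · · · · · · · · ·
    · · · · · · · · · · ·
    · · · · · · · · · · ·
    · · · · · · · · · · ·
    · · · · · · · · · · ·
    · · · · · · · · · · ·
T2:
  2·area = 54
  edge (8, 6)→(15, 11): d=(7,5) inclusive
  edge (15, 11)→(0, 8): d=(-15,-3) inclusive
  edge (0, 8)→(8, 6): d=(8,-2) inclusive
    (0,0)@(1, 1): e=[0,108,-54] → ·  [on edge]
    (2,3)@(5, 7): e=[22,30,2] → #
    (3,3)@(7, 7): e=[12,36,6] → #
    (4,3)@(9, 7): e=[2,42,10] → #
    (5,3)@(11, 7): e=[-8,48,14] → ·
    (2,4)@(5, 9): e=[36,0,18] → #  [on edge]
    (5,4)@(11, 9): e=[6,18,30] → #
    (6,4)@(13, 9): e=[-4,24,34] → ·
    (2,5)@(5, 11): e=[50,-30,34] → ·
    (3,5)@(7, 11): e=[40,-24,38] → ·
    (4,5)@(9, 11): e=[30,-18,42] → ·
    (5,5)@(11, 11): e=[20,-12,46] → ·
    (7,5)@(15, 11): e=[0,0,54] → #  [on edge]
  covered (8 px):
    · · · · · · · · · · ·
    · · · · · · · · · · ·
    · · · · · · · · · · ·
    · · # # # · · · · · ·
    · · # # # # · · · · ·
    · · · · · · · # · · ·
    · · · · · · · · · · ·
    · · · · · · · · · · ·
T3:
  2·area = 85
  edge (14, 12)→(5, 8): d=(-9,-4) inclusive
  edge (5, 8)→(15, 3): d=(10,-5) inclusive
  edge (15, 3)→(14, 12): d=(-1,9) inclusive
    (9,0)@(19, 1): e=[119,0,-34] → ·  [on edge]
    (7,1)@(15, 3): e=[85,0,0] → #  [on edge]
    (8,1)@(17, 3): e=[93,10,-18] → ·
    (5,2)@(11, 5): e=[51,0,34] → #  [on edge]
    (6,2)@(13, 5): e=[59,10,16] → #
    (7,2)@(15, 5): e=[67,20,-2] → ·
    (3,3)@(7, 7): e=[17,0,68] → #  [on edge]
    (4,3)@(9, 7): e=[25,10,50] → #
    (7,3)@(15, 7): e=[49,40,-4] → ·
    (1,4)@(3, 9): e=[-17,0,102] → ·  [on edge]
    (3,4)@(7, 9): e=[-1,20,66] → ·
    (4,4)@(9, 9): e=[7,30,48] → #
  covered (11 px):
    · · · · · · · · · · ·
    · · · · · · · # · · ·
    · · · · · # # · · · ·
    · · · # # # # · · · ·
    · · · · # # # · · · ·
    · · · · · · # · · · ·
    · · · · · · · · · · ·
    · · · · · · · · · · ·

Final: [[2,3],[3,3],[4,3],[2,4],[3,4],[4,4],[5,4],[7,5]]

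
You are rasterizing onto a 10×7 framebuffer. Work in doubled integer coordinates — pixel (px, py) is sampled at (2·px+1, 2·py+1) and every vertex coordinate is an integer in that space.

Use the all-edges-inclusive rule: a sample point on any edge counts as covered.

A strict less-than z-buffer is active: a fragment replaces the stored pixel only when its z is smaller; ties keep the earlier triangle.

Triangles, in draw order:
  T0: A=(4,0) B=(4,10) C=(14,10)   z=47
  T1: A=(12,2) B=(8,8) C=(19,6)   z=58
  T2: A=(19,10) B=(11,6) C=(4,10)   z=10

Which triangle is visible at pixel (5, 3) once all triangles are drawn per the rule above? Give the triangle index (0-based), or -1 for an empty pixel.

T0:
  2·area = 100  (B↔C swapped to make it positive)
  edge (4, 0)→(14, 10): d=(10,10) inclusive
  edge (14, 10)→(4, 10): d=(-10,0) inclusive
  edge (4, 10)→(4, 0): d=(0,-10) inclusive
    (2,0)@(5, 1): e=[0,90,10] → █  [on edge]
    (3,0)@(7, 1): e=[-20,90,30] → ·
    (2,1)@(5, 3): e=[20,70,10] → █
    (3,1)@(7, 3): e=[0,70,30] → █  [on edge]
    (4,1)@(9, 3): e=[-20,70,50] → ·
    (2,2)@(5, 5): e=[40,50,10] → █
    (4,2)@(9, 5): e=[0,50,50] → █  [on edge]
    (5,2)@(11, 5): e=[-20,50,70] → ·
    (2,3)@(5, 7): e=[60,30,10] → █
    (5,3)@(11, 7): e=[0,30,70] → █  [on edge]
    (6,3)@(13, 7): e=[-20,30,90] → ·
    (2,4)@(5, 9): e=[80,10,10] → █
    (6,4)@(13, 9): e=[0,10,90] → █  [on edge]
    (7,5)@(15, 11): e=[0,-10,110] → ·  [on edge]
    (8,6)@(17, 13): e=[0,-30,130] → ·  [on edge]
  covered (15 px):
    · · █ · · · · · · ·
    · · █ █ · · · · · ·
    · · █ █ █ · · · · ·
    · · █ █ █ █ · · · ·
    · · █ █ █ █ █ · · ·
    · · · · · · · · · ·
    · · · · · · · · · ·
T1:
  2·area = 58  (B↔C swapped to make it positive)
  edge (12, 2)→(19, 6): d=(7,4) inclusive
  edge (19, 6)→(8, 8): d=(-11,2) inclusive
  edge (8, 8)→(12, 2): d=(4,-6) inclusive
    (6,1)@(13, 3): e=[3,45,10] → █
    (7,1)@(15, 3): e=[-5,41,22] → ·
    (5,2)@(11, 5): e=[25,27,6] → █
    (7,2)@(15, 5): e=[9,19,30] → █
    (8,2)@(17, 5): e=[1,15,42] → █
    (9,2)@(19, 5): e=[-7,11,54] → ·
    (4,3)@(9, 7): e=[47,9,2] → █
    (7,3)@(15, 7): e=[23,-3,38] → ·
    (8,3)@(17, 7): e=[15,-7,50] → ·
    (4,4)@(9, 9): e=[61,-13,10] → ·
    (5,4)@(11, 9): e=[53,-17,22] → ·
    (6,4)@(13, 9): e=[45,-21,34] → ·
  covered (8 px):
    · · · · · · · · · ·
    · · · · · · █ · · ·
    · · · · · █ █ █ █ ·
    · · · · █ █ █ · · ·
    · · · · · · · · · ·
    · · · · · · · · · ·
    · · · · · · · · · ·
T2:
  2·area = 60  (B↔C swapped to make it positive)
  edge (19, 10)→(4, 10): d=(-15,0) inclusive
  edge (4, 10)→(11, 6): d=(7,-4) inclusive
  edge (11, 6)→(19, 10): d=(8,4) inclusive
    (0,0)@(1, 1): e=[135,-75,0] → ·  [on edge]
    (2,1)@(5, 3): e=[105,-45,0] → ·  [on edge]
    (4,2)@(9, 5): e=[75,-15,0] → ·  [on edge]
    (5,3)@(11, 7): e=[45,7,8] → █
    (6,3)@(13, 7): e=[45,15,0] → █  [on edge]
    (7,3)@(15, 7): e=[45,23,-8] → ·
    (3,4)@(7, 9): e=[15,5,40] → █
    (4,4)@(9, 9): e=[15,13,32] → █
    (7,4)@(15, 9): e=[15,37,8] → █
    (8,4)@(17, 9): e=[15,45,0] → █  [on edge]
    (9,4)@(19, 9): e=[15,53,-8] → ·
    (3,5)@(7, 11): e=[-15,19,56] → ·
  covered (8 px):
    · · · · · · · · · ·
    · · · · · · · · · ·
    · · · · · · · · · ·
    · · · · · █ █ · · ·
    · · · █ █ █ █ █ █ ·
    · · · · · · · · · ·
    · · · · · · · · · ·

Z-buffer (winner per pixel, '.' = empty):
  . . 0 . . . . . . .
  . . 0 0 . . 1 . . .
  . . 0 0 0 1 1 1 1 .
  . . 0 0 0 2 2 . . .
  . . 0 2 2 2 2 2 2 .
  . . . . . . . . . .
  . . . . . . . . . .

Final: 2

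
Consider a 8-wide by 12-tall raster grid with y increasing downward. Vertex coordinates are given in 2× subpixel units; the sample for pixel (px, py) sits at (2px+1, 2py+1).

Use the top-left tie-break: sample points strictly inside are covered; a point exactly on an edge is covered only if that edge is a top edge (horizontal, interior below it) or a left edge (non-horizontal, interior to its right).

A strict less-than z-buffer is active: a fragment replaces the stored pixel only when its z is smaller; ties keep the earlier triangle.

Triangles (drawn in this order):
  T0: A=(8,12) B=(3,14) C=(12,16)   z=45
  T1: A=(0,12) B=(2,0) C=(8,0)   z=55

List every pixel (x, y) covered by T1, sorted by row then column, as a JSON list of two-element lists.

T0:
  2·area = 28  (B↔C swapped to make it positive)
  edge (8, 12)→(12, 16): d=(4,4) right/bottom  bias=-1
  edge (12, 16)→(3, 14): d=(-9,-2) top-left  bias=+0
  edge (3, 14)→(8, 12): d=(5,-2) top-left  bias=+0
    (0,2)@(1, 5): e=[0,77,-49] → ·  [on edge]
    (1,3)@(3, 7): e=[0,63,-35] → ·  [on edge]
    (2,4)@(5, 9): e=[0,49,-21] → ·  [on edge]
    (3,5)@(7, 11): e=[0,35,-7] → ·  [on edge]
    (3,6)@(7, 13): e=[8,17,3] → #
    (4,6)@(9, 13): e=[0,21,7] → ·  [on edge]
    (3,7)@(7, 15): e=[16,-1,13] → ·
    (4,7)@(9, 15): e=[8,3,17] → #
    (5,7)@(11, 15): e=[0,7,21] → ·  [on edge]
    (4,8)@(9, 17): e=[16,-15,27] → ·
    (6,8)@(13, 17): e=[0,-7,35] → ·  [on edge]
    (7,9)@(15, 19): e=[0,-21,49] → ·  [on edge]
  covered (2 px):
    · · · · · · · ·
    · · · · · · · ·
    · · · · · · · ·
    · · · · · · · ·
    · · · · · · · ·
    · · · · · · · ·
    · · · # · · · ·
    · · · · # · · ·
    · · · · · · · ·
    · · · · · · · ·
    · · · · · · · ·
    · · · · · · · ·
T1:
  2·area = 72
  edge (0, 12)→(2, 0): d=(2,-12) top-left  bias=+0
  edge (2, 0)→(8, 0): d=(6,0) top-left  bias=+0
  edge (8, 0)→(0, 12): d=(-8,12) right/bottom  bias=-1
    (1,0)@(3, 1): e=[14,6,52] → #
    (2,0)@(5, 1): e=[38,6,28] → #
    (3,0)@(7, 1): e=[62,6,4] → #
    (4,0)@(9, 1): e=[86,6,-20] → ·
    (1,1)@(3, 3): e=[18,18,36] → #
    (3,1)@(7, 3): e=[66,18,-12] → ·
    (1,2)@(3, 5): e=[22,30,20] → #
    (2,2)@(5, 5): e=[46,30,-4] → ·
    (0,3)@(1, 7): e=[2,42,28] → #
    (2,3)@(5, 7): e=[50,42,-20] → ·
    (0,4)@(1, 9): e=[6,54,12] → #
    (1,4)@(3, 9): e=[30,54,-12] → ·
  covered (9 px):
    · # # # · · · ·
    · # # · · · · ·
    · # · · · · · ·
    # # · · · · · ·
    # · · · · · · ·
    · · · · · · · ·
    · · · · · · · ·
    · · · · · · · ·
    · · · · · · · ·
    · · · · · · · ·
    · · · · · · · ·
    · · · · · · · ·

Result: [[1,0],[2,0],[3,0],[1,1],[2,1],[1,2],[0,3],[1,3],[0,4]]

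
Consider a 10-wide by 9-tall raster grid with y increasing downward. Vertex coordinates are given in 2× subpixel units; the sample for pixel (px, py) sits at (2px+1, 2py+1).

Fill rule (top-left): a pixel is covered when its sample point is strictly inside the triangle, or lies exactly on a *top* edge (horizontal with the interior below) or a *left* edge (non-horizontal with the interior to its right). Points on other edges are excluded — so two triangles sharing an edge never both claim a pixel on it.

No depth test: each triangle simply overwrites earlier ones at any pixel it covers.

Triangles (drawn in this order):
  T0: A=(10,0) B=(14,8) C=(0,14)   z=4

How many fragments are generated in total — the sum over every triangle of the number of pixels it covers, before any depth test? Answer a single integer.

T0:
  2·area = 136
  edge (10, 0)→(14, 8): d=(4,8) right/bottom  bias=-1
  edge (14, 8)→(0, 14): d=(-14,6) right/bottom  bias=-1
  edge (0, 14)→(10, 0): d=(10,-14) top-left  bias=+0
    (4,1)@(9, 3): e=[20,100,16] → #
    (5,1)@(11, 3): e=[4,88,44] → #
    (6,1)@(13, 3): e=[-12,76,72] → ·
    (3,2)@(7, 5): e=[44,84,8] → #
    (6,2)@(13, 5): e=[-4,48,92] → ·
    (2,3)@(5, 7): e=[68,68,0] → #  [on edge]
    (6,3)@(13, 7): e=[4,20,112] → #
    (7,3)@(15, 7): e=[-12,8,140] → ·
    (2,4)@(5, 9): e=[76,40,20] → #
    (6,4)@(13, 9): e=[12,-8,132] → ·
    (1,5)@(3, 11): e=[100,24,12] → #
    (3,5)@(7, 11): e=[68,0,68] → ·  [on edge]
  covered (17 px):
    · · · · · · · · · ·
    · · · · # # · · · ·
    · · · # # # · · · ·
    · · # # # # # · · ·
    · · # # # # · · · ·
    · # # · · · · · · ·
    # · · · · · · · · ·
    · · · · · · · · · ·
    · · · · · · · · · ·

Answer: 17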